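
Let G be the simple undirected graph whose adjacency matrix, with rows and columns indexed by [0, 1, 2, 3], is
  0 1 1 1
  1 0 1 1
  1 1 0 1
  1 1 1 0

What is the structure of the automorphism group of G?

the symmetric group on 4 letters

Every vertex has degree 3, so G is the complete graph K_4. Any permutation of the 4 vertices preserves K_4, so Aut(K_4) = S_4 of order 4! = 24.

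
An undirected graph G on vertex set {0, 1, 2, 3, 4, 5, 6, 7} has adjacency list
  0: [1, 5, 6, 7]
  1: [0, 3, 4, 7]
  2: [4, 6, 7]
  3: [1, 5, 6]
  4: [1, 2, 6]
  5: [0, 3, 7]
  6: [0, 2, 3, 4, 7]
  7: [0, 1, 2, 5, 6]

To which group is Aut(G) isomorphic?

The degree sequence is [4, 4, 3, 3, 3, 3, 5, 5]. Checking the degree-preserving permutations of the vertex set shows that none except the identity preserves every edge, so Aut(G) is trivial.

{e}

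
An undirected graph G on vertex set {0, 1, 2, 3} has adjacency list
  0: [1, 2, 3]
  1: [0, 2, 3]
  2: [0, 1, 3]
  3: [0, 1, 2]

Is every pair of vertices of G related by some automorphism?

Every vertex has degree 3, so G is the complete graph K_4. Any permutation of the 4 vertices preserves K_4, so Aut(K_4) = S_4 of order 4! = 24. Under this action every vertex can be carried to every other, so G is vertex-transitive.

Yes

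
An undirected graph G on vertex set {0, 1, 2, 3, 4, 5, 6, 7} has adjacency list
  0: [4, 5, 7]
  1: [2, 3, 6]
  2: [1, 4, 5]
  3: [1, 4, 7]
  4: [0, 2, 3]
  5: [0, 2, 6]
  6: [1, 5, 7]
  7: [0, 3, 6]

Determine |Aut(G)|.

48

G is 3-regular and bipartite on 2^3 = 8 vertices with girth 4; it is the hypercube graph Q_3. The symmetry group of the 3-cube is the hyperoctahedral group B_3 = Z_2 ≀ S_3, of order 2^3·3! = 48.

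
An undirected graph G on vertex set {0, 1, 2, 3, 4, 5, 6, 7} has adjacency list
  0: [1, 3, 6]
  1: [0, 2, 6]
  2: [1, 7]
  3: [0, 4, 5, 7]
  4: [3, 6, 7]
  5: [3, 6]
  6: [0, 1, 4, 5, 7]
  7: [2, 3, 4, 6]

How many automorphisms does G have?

Degrees alone do not determine every vertex (e.g. 0 and 1 both have degree 3), but their neighbour-degree multisets differ: N(0) has degrees [3, 4, 5] while N(1) has degrees [2, 3, 5]. Repeating this refinement separates all vertices, so the only automorphism is the identity.

1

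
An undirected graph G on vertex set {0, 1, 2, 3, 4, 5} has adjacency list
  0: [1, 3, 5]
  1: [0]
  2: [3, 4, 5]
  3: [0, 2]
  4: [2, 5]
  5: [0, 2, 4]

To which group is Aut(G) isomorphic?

the trivial group

The degree sequence is [3, 1, 3, 2, 2, 3]. Checking the degree-preserving permutations of the vertex set shows that none except the identity preserves every edge, so Aut(G) is trivial.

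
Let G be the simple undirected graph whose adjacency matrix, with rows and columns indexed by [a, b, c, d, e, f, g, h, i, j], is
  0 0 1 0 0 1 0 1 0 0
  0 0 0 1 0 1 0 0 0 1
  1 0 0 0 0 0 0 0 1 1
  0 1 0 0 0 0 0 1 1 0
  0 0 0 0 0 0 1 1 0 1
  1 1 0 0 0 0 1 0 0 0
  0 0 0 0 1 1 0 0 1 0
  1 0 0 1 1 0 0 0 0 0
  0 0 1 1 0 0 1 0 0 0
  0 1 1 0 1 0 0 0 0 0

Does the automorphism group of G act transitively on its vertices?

G is 3-regular on 10 vertices with no triangles and no 4-cycles (girth 5): this is the Petersen graph. Viewing the Petersen graph as the Kneser graph K(5,2) — vertices are 2-subsets of {1,…,5}, edges join disjoint pairs — its automorphisms are exactly the permutations of the 5-element set, so Aut ≅ S_5 of order 120. Under this action every vertex can be carried to every other, so G is vertex-transitive.

Yes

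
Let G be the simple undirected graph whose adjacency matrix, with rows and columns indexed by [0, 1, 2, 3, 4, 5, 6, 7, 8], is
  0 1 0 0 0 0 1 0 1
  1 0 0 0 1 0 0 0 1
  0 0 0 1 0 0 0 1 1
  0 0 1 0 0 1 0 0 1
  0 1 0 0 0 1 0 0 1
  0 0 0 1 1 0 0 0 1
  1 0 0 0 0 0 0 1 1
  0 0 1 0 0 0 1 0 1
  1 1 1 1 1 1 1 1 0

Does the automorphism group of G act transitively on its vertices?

No

Vertex 8 is the only vertex of degree 8, so every automorphism fixes it; G is not vertex-transitive.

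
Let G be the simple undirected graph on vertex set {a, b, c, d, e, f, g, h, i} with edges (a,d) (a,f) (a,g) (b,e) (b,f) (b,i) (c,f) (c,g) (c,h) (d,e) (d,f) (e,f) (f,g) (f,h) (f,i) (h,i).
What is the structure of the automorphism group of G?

D_8

Vertex f is the unique vertex of degree 8; the remaining 8 vertices each have degree 3 and induce a cycle, so G is the wheel on 9 vertices with hub f. With the hub fixed, the remaining symmetry is that of the rim cycle C_8, giving the dihedral group D_8.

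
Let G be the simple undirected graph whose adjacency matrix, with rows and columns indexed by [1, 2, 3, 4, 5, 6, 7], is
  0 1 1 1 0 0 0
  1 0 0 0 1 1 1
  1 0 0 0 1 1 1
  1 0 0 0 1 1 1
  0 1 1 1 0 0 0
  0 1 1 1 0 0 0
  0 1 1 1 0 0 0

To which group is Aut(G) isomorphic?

The vertices split by degree into {2, 3, 4} (degree 4) and {1, 5, 6, 7} (degree 3); every edge runs between the two parts, so G is the complete bipartite graph K_{3,4}. The parts have unequal sizes, so no automorphism swaps them; each part is permuted independently, giving S_3 × S_4 of order 3!·4! = 144.

S_3 × S_4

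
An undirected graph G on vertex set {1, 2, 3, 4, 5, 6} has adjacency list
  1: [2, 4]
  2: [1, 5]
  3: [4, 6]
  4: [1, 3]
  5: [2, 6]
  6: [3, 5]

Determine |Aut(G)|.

G is 2-regular and connected on 6 vertices, i.e. the cycle C_6. C_6 has 6 rotations and 6 reflections, so Aut(C_6) ≅ D_6 of order 12.

12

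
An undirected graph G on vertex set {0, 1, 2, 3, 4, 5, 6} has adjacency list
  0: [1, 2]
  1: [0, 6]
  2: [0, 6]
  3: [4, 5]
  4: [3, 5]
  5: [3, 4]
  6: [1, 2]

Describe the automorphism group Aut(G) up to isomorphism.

G has two connected components, {0, 1, 2, 6} and {3, 4, 5}; each is 2-regular, so G = C_4 ⊔ C_3. No automorphism exchanges components of different sizes, hence Aut(G) is the direct product D_4 × D_3, order 48.

D_4 × D_3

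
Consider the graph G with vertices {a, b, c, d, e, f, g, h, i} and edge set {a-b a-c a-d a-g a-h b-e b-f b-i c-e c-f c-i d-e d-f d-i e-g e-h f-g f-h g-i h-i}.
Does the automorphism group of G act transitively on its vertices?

No

Automorphisms preserve degree, but G has vertices of degree 4 and vertices of degree 5; no automorphism maps one to the other, so G is not vertex-transitive.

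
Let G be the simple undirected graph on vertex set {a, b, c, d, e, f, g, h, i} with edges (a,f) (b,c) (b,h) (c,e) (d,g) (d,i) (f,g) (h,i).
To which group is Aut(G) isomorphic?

Z_2

The degree sequence is [1, 2, 2, 2, 1, 2, 2, 2, 2]; the two degree-1 vertices a and e are the ends of a path, so G = P_9. A path has exactly one nontrivial symmetry — reversal — giving Aut(G) of order 2.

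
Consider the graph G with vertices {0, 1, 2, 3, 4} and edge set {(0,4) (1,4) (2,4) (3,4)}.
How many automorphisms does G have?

Vertex 4 has degree 4 and every other vertex has degree 1, so G is the star K_{1,4} with centre 4. Any automorphism fixes the centre and permutes the 4 leaves freely, so Aut(G) ≅ S_4 of order 4! = 24.

24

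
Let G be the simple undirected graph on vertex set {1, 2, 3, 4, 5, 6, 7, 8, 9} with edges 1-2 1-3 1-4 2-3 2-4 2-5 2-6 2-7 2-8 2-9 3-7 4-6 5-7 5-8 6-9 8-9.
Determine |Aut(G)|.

Vertex 2 is the unique vertex of degree 8; the remaining 8 vertices each have degree 3 and induce a cycle, so G is the wheel on 9 vertices with hub 2. With the hub fixed, the remaining symmetry is that of the rim cycle C_8, giving the dihedral group D_8.

16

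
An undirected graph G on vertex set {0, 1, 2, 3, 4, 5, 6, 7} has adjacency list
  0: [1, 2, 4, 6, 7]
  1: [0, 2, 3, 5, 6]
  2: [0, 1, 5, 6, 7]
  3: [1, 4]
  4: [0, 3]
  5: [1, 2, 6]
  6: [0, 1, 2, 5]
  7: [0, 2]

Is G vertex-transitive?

Vertex 5 is the only vertex of degree 3, so every automorphism fixes it; G is not vertex-transitive.

No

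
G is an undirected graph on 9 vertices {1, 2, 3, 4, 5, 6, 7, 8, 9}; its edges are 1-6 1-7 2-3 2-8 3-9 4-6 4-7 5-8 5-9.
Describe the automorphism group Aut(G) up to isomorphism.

D_5 × D_4

G has two connected components, {2, 3, 5, 8, 9} and {1, 4, 6, 7}; each is 2-regular, so G = C_5 ⊔ C_4. No automorphism exchanges components of different sizes, hence Aut(G) is the direct product D_5 × D_4, order 80.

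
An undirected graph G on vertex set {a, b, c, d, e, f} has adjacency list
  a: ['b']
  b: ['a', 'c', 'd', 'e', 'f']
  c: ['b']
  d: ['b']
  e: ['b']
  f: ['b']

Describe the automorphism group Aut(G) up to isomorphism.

S_5

Vertex b has degree 5 and every other vertex has degree 1, so G is the star K_{1,5} with centre b. Any automorphism fixes the centre and permutes the 5 leaves freely, so Aut(G) ≅ S_5 of order 5! = 120.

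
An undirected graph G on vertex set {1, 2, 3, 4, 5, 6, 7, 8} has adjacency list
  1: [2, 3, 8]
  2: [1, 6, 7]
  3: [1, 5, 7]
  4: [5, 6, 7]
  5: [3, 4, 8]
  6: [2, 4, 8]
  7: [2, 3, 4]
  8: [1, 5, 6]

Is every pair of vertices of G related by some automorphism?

Yes

G is 3-regular and bipartite on 2^3 = 8 vertices with girth 4; it is the hypercube graph Q_3. The symmetry group of the 3-cube is the hyperoctahedral group B_3 = Z_2 ≀ S_3, of order 2^3·3! = 48. Under this action every vertex can be carried to every other, so G is vertex-transitive.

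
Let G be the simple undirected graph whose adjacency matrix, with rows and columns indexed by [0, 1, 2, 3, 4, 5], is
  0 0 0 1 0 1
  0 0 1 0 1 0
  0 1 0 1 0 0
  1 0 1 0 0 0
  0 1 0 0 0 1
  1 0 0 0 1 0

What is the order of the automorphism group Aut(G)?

12

G is 2-regular and connected on 6 vertices, i.e. the cycle C_6. The automorphisms of the 6-cycle are exactly the symmetries of a regular 6-gon: the dihedral group D_6, |D_6| = 12.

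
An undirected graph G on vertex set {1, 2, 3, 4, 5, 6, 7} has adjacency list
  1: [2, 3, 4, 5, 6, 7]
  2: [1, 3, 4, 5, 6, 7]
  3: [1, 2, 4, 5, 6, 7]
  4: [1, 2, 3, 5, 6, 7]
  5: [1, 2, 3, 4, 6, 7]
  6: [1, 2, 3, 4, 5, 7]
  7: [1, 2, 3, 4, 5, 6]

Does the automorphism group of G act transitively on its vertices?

Yes

Every vertex has degree 6, so G is the complete graph K_7. Every bijection on the vertex set is an automorphism of K_7; hence Aut(K_7) ≅ S_7, order 5040. Under this action every vertex can be carried to every other, so G is vertex-transitive.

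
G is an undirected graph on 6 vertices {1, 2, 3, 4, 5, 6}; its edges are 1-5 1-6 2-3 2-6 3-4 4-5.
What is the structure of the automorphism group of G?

D_6

G is 2-regular and connected on 6 vertices, i.e. the cycle C_6. The automorphisms of the 6-cycle are exactly the symmetries of a regular 6-gon: the dihedral group D_6, |D_6| = 12.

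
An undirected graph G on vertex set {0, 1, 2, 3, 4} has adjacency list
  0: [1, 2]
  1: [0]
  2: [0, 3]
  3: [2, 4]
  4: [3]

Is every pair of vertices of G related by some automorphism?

Automorphisms preserve degree, but G has vertices of degree 1 and vertices of degree 2; no automorphism maps one to the other, so G is not vertex-transitive.

No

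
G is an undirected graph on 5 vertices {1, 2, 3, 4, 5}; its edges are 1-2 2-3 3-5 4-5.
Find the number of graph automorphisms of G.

2

The degree sequence is [1, 2, 2, 1, 2]; the two degree-1 vertices 1 and 4 are the ends of a path, so G = P_5. The only nontrivial automorphism of a path is the end-to-end reflection, so Aut(G) ≅ Z_2.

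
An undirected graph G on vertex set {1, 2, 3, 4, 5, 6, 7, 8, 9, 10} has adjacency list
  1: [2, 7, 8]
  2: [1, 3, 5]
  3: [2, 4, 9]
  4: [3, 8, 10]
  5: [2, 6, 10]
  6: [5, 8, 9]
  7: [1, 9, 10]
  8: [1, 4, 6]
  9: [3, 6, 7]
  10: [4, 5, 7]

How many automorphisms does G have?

120

G is 3-regular on 10 vertices with no triangles and no 4-cycles (girth 5): this is the Petersen graph. Viewing the Petersen graph as the Kneser graph K(5,2) — vertices are 2-subsets of {1,…,5}, edges join disjoint pairs — its automorphisms are exactly the permutations of the 5-element set, so Aut ≅ S_5 of order 120.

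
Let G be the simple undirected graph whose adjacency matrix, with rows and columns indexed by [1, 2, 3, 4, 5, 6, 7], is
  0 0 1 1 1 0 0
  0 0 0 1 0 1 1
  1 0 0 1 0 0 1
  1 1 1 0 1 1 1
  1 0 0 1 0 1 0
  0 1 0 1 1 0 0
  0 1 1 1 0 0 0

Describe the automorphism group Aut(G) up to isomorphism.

D_6

Vertex 4 is the unique vertex of degree 6; the remaining 6 vertices each have degree 3 and induce a cycle, so G is the wheel on 7 vertices with hub 4. With the hub fixed, the remaining symmetry is that of the rim cycle C_6, giving the dihedral group D_6.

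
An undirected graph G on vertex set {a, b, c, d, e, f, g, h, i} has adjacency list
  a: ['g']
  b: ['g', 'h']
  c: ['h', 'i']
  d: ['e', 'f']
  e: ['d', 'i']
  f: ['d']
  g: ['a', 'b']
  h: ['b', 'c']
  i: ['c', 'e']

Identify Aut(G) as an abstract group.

C_2

The degree sequence is [1, 2, 2, 2, 2, 1, 2, 2, 2]; the two degree-1 vertices a and f are the ends of a path, so G = P_9. A path has exactly one nontrivial symmetry — reversal — giving Aut(G) of order 2.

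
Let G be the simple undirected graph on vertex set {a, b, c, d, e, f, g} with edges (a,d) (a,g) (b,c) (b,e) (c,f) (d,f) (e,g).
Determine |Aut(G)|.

Every vertex has degree 2 and the graph is connected, so G is the 7-cycle C_7. The automorphisms of the 7-cycle are exactly the symmetries of a regular 7-gon: the dihedral group D_7, |D_7| = 14.

14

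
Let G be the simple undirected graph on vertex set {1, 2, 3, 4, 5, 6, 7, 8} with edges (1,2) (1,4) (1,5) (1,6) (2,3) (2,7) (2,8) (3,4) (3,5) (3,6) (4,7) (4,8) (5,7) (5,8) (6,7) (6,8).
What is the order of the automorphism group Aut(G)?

1152

G is 4-regular and bipartite with parts {2, 4, 5, 6} and {1, 3, 7, 8} (each part is independent and every cross-pair is an edge), so G = K_{4,4}. Each part can be permuted independently (S_4 × S_4) and the two equal-size parts can also be swapped, giving (S_4 × S_4) ⋊ Z_2 of order 2·(4!)² = 1152.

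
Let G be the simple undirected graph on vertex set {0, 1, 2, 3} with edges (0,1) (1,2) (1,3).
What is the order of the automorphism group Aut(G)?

6

Vertex 1 has degree 3 and every other vertex has degree 1, so G is the star K_{1,3} with centre 1. The 3 leaves are pairwise interchangeable while the centre is fixed, giving Aut(G) = S_3.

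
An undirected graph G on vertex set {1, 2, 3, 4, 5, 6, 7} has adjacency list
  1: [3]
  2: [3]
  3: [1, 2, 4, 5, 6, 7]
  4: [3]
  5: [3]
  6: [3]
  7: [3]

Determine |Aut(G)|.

Vertex 3 has degree 6 and every other vertex has degree 1, so G is the star K_{1,6} with centre 3. The 6 leaves are pairwise interchangeable while the centre is fixed, giving Aut(G) = S_6.

720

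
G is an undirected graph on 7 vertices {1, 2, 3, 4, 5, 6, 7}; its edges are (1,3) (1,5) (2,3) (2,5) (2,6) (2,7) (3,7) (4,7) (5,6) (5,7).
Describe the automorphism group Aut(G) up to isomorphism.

Degrees alone do not determine every vertex (e.g. 1 and 6 both have degree 2), but their neighbour-degree multisets differ: N(1) has degrees [3, 4] while N(6) has degrees [4, 4]. Repeating this refinement separates all vertices, so the only automorphism is the identity.

{e}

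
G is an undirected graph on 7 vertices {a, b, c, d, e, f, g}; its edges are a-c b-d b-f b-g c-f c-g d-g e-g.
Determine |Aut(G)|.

1

Degrees alone do not determine every vertex (e.g. a and e both have degree 1), but their neighbour-degree multisets differ: N(a) has degrees [3] while N(e) has degrees [4]. Repeating this refinement separates all vertices, so the only automorphism is the identity.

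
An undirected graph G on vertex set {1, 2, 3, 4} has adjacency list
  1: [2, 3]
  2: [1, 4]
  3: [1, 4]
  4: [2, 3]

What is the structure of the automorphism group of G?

S_2 ≀ Z_2

G is 2-regular and bipartite with parts {2, 3} and {1, 4} (each part is independent and every cross-pair is an edge), so G = K_{2,2}. Aut(K_{2,2}) is the wreath product S_2 ≀ Z_2: permute within each part, then optionally swap the parts; |Aut| = 2·(2!)² = 8.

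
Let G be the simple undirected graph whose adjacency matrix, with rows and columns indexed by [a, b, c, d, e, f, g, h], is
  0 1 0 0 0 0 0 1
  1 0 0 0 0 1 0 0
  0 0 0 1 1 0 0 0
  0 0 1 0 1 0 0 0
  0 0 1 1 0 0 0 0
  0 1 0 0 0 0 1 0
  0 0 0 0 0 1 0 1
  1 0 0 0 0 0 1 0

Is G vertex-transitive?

No

G has two connected components, {a, b, f, g, h} and {c, d, e}; each is 2-regular, so G = C_5 ⊔ C_3. The orbit of a under Aut(G) is {a, b, f, g, h}, which does not contain c, so G is not vertex-transitive.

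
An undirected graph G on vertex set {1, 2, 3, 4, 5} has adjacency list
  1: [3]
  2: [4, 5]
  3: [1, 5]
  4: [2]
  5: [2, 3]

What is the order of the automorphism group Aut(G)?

2

The degree sequence is [1, 2, 2, 1, 2]; the two degree-1 vertices 1 and 4 are the ends of a path, so G = P_5. A path has exactly one nontrivial symmetry — reversal — giving Aut(G) of order 2.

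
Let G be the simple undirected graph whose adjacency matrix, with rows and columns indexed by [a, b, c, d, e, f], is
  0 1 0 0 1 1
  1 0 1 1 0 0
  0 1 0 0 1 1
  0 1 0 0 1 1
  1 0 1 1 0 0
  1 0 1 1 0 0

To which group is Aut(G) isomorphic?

(S_3 × S_3) ⋊ Z_2

G is 3-regular and bipartite with parts {a, c, d} and {b, e, f} (each part is independent and every cross-pair is an edge), so G = K_{3,3}. Aut(K_{3,3}) is the wreath product S_3 ≀ Z_2: permute within each part, then optionally swap the parts; |Aut| = 2·(3!)² = 72.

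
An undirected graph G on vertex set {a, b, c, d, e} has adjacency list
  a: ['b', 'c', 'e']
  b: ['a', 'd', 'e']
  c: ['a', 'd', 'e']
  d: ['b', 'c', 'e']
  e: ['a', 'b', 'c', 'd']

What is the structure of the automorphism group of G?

Vertex e is the unique vertex of degree 4; the remaining 4 vertices each have degree 3 and induce a cycle, so G is the wheel on 5 vertices with hub e. With the hub fixed, the remaining symmetry is that of the rim cycle C_4, giving the dihedral group D_4.

the dihedral group of order 8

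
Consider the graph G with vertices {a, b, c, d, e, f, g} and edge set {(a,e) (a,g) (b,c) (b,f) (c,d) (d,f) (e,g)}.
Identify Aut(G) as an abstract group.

D_3 × D_4

G has two connected components, {b, c, d, f} and {a, e, g}; each is 2-regular, so G = C_4 ⊔ C_3. No automorphism exchanges components of different sizes, hence Aut(G) is the direct product D_3 × D_4, order 48.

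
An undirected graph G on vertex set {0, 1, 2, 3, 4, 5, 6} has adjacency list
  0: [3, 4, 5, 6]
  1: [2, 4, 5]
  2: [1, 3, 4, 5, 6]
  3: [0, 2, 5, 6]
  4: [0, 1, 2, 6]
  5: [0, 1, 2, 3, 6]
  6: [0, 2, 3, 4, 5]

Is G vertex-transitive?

No

Vertex 1 is the only vertex of degree 3, so every automorphism fixes it; G is not vertex-transitive.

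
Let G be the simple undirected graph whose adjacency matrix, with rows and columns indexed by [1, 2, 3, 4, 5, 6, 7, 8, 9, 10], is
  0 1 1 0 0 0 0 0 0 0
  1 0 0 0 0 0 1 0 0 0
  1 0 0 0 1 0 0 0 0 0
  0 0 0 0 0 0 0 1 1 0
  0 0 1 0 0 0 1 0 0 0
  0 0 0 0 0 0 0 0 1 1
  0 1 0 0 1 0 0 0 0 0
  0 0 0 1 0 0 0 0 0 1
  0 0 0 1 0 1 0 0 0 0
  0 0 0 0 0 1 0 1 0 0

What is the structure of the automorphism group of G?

D_5 ≀ Z_2

G has two connected components, {4, 6, 8, 9, 10} and {1, 2, 3, 5, 7}; each is 2-regular, so G = C_5 ⊔ C_5. With two isomorphic components, Aut(G) = Aut(C_5) ≀ S_2 = (D_5 × D_5) ⋊ Z_2: permute each cycle by D_5, then optionally swap the two cycles. Order 2·(2·5)² = 200.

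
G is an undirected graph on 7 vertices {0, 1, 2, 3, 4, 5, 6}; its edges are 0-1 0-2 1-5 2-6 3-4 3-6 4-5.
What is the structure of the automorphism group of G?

D_7

G is 2-regular and connected on 7 vertices, i.e. the cycle C_7. The automorphisms of the 7-cycle are exactly the symmetries of a regular 7-gon: the dihedral group D_7, |D_7| = 14.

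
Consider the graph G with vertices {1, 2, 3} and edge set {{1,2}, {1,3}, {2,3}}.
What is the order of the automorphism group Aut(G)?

6

All 3 vertices are pairwise adjacent: G = K_3. Any permutation of the 3 vertices preserves K_3, so Aut(K_3) = S_3 of order 3! = 6.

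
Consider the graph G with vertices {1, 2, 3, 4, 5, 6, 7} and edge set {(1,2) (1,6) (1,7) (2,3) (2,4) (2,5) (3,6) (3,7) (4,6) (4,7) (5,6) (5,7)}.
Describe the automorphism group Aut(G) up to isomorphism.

The vertices split by degree into {2, 6, 7} (degree 4) and {1, 3, 4, 5} (degree 3); every edge runs between the two parts, so G is the complete bipartite graph K_{3,4}. The parts have unequal sizes, so no automorphism swaps them; each part is permuted independently, giving S_4 × S_3 of order 4!·3! = 144.

S_4 × S_3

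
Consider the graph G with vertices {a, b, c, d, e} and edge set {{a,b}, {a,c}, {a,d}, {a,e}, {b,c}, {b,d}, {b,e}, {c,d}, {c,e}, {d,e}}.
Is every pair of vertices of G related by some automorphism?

Every vertex has degree 4, so G is the complete graph K_5. Any permutation of the 5 vertices preserves K_5, so Aut(K_5) = S_5 of order 5! = 120. This group acts transitively on the 5 vertices.

Yes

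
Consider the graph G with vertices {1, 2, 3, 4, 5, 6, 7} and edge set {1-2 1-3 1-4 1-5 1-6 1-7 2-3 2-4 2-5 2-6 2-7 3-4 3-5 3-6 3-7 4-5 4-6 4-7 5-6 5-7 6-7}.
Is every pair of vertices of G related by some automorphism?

Yes

All 7 vertices are pairwise adjacent: G = K_7. Any permutation of the 7 vertices preserves K_7, so Aut(K_7) = S_7 of order 7! = 5040. This group acts transitively on the 7 vertices.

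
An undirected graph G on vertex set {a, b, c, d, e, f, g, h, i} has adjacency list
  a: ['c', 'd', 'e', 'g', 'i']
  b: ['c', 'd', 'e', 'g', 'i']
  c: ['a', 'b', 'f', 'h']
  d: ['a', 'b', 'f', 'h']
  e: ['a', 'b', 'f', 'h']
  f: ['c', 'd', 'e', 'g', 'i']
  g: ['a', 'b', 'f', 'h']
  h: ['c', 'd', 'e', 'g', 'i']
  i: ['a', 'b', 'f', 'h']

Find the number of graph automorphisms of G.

The vertices split by degree into {a, b, f, h} (degree 5) and {c, d, e, g, i} (degree 4); every edge runs between the two parts, so G is the complete bipartite graph K_{4,5}. Automorphisms preserve the bipartition setwise (since the parts differ in size) and act as S_4 × S_5 within it; |Aut| = 2880.

2880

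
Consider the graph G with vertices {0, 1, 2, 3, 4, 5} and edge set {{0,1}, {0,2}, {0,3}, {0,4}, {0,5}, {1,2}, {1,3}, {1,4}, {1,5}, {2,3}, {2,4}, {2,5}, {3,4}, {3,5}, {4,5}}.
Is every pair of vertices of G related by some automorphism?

Yes

All 6 vertices are pairwise adjacent: G = K_6. Every bijection on the vertex set is an automorphism of K_6; hence Aut(K_6) ≅ S_6, order 720. This group acts transitively on the 6 vertices.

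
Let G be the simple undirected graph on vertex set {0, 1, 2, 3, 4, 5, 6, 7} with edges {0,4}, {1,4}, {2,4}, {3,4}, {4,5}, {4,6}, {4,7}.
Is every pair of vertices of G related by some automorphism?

No

Vertex 4 is the only vertex of degree 7, so every automorphism fixes it; G is not vertex-transitive.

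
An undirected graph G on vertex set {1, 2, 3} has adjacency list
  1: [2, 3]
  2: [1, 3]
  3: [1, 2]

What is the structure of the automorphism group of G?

the symmetric group on 3 letters

Every vertex has degree 2, so G is the complete graph K_3. Every bijection on the vertex set is an automorphism of K_3; hence Aut(K_3) ≅ S_3, order 6.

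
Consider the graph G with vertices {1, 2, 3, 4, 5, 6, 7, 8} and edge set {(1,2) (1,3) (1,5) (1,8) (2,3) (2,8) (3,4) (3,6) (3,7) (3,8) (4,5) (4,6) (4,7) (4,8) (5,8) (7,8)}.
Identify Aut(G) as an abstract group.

the trivial group

Degrees alone do not determine every vertex (e.g. 2 and 5 both have degree 3), but their neighbour-degree multisets differ: N(2) has degrees [4, 6, 6] while N(5) has degrees [4, 5, 6]. Repeating this refinement separates all vertices, so the only automorphism is the identity.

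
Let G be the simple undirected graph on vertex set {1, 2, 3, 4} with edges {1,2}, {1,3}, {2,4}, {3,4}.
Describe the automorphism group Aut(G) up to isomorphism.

G is 2-regular and bipartite on 2^2 = 4 vertices with girth 4; it is the hypercube graph Q_2. The symmetry group of the 2-cube is the hyperoctahedral group B_2 = Z_2 ≀ S_2, of order 2^2·2! = 8.

Z_2^2 ⋊ S_2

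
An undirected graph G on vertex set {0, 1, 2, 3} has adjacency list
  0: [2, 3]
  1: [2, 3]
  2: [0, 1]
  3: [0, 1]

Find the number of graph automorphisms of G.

8

Every vertex has degree 2 and the graph is connected, so G is the 4-cycle C_4. C_4 has 4 rotations and 4 reflections, so Aut(C_4) ≅ D_4 of order 8.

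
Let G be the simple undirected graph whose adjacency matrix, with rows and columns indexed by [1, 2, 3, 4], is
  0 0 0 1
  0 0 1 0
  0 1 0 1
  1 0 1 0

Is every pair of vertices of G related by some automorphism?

Automorphisms preserve degree, but G has vertices of degree 1 and vertices of degree 2; no automorphism maps one to the other, so G is not vertex-transitive.

No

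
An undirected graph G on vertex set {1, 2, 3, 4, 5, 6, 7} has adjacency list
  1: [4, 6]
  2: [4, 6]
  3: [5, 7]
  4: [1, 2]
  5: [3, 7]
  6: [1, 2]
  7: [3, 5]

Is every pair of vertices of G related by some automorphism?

No

G has two connected components, {1, 2, 4, 6} and {3, 5, 7}; each is 2-regular, so G = C_4 ⊔ C_3. The orbit of 1 under Aut(G) is {1, 2, 4, 6}, which does not contain 3, so G is not vertex-transitive.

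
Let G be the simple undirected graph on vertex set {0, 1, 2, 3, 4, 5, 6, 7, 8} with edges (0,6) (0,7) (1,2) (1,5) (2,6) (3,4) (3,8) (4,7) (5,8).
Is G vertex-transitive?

Yes

G is 2-regular and connected on 9 vertices, i.e. the cycle C_9. The automorphisms of the 9-cycle are exactly the symmetries of a regular 9-gon: the dihedral group D_9, |D_9| = 18. Under this action every vertex can be carried to every other, so G is vertex-transitive.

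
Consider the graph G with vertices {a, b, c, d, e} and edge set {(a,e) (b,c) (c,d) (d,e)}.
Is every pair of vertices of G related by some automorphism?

No

Automorphisms preserve degree, but G has vertices of degree 1 and vertices of degree 2; no automorphism maps one to the other, so G is not vertex-transitive.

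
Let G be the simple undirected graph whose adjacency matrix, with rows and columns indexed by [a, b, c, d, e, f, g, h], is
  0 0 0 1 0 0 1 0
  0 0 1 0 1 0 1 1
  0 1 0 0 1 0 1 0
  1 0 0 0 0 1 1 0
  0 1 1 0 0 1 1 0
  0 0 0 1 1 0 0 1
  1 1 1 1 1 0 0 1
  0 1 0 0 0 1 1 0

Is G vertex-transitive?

No

Vertex a is the only vertex of degree 2, so every automorphism fixes it; G is not vertex-transitive.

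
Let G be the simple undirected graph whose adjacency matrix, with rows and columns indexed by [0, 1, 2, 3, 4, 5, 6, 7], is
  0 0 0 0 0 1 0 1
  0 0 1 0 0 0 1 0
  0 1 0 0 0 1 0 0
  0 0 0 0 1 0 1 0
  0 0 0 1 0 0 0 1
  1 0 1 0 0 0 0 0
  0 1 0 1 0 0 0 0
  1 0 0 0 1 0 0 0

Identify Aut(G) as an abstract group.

G is 2-regular and connected on 8 vertices, i.e. the cycle C_8. C_8 has 8 rotations and 8 reflections, so Aut(C_8) ≅ D_8 of order 16.

D_8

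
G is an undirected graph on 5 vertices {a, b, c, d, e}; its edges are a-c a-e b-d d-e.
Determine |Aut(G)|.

2

The degree sequence is [2, 1, 1, 2, 2]; the two degree-1 vertices b and c are the ends of a path, so G = P_5. The only nontrivial automorphism of a path is the end-to-end reflection, so Aut(G) ≅ Z_2.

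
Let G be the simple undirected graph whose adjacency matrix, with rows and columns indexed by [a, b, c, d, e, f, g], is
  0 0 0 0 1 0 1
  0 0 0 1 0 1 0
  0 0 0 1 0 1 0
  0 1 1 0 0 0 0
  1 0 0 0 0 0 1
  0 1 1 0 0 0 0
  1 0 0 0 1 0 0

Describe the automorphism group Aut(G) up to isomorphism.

G has two connected components, {b, c, d, f} and {a, e, g}; each is 2-regular, so G = C_4 ⊔ C_3. No automorphism exchanges components of different sizes, hence Aut(G) is the direct product D_4 × D_3, order 48.

D_4 × D_3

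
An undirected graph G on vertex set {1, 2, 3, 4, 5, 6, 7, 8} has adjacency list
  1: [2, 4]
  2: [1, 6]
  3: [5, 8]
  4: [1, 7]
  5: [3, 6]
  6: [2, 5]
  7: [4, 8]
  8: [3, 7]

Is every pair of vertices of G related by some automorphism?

Yes

Every vertex has degree 2 and the graph is connected, so G is the 8-cycle C_8. C_8 has 8 rotations and 8 reflections, so Aut(C_8) ≅ D_8 of order 16. This group acts transitively on the 8 vertices.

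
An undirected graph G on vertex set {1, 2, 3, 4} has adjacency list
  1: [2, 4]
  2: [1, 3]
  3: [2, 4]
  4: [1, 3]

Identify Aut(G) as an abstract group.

G is 2-regular and bipartite with parts {1, 3} and {2, 4} (each part is independent and every cross-pair is an edge), so G = K_{2,2}. Aut(K_{2,2}) is the wreath product S_2 ≀ Z_2: permute within each part, then optionally swap the parts; |Aut| = 2·(2!)² = 8.

(S_2 × S_2) ⋊ Z_2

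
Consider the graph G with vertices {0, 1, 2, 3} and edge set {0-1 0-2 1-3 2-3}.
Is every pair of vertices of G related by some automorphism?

G is 2-regular and connected on 4 vertices, i.e. the cycle C_4. The automorphisms of the 4-cycle are exactly the symmetries of a regular 4-gon: the dihedral group D_4, |D_4| = 8. This group acts transitively on the 4 vertices.

Yes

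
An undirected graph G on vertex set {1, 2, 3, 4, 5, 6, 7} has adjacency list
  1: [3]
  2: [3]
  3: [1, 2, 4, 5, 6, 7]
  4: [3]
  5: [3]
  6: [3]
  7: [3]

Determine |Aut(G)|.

Vertex 3 has degree 6 and every other vertex has degree 1, so G is the star K_{1,6} with centre 3. Any automorphism fixes the centre and permutes the 6 leaves freely, so Aut(G) ≅ S_6 of order 6! = 720.

720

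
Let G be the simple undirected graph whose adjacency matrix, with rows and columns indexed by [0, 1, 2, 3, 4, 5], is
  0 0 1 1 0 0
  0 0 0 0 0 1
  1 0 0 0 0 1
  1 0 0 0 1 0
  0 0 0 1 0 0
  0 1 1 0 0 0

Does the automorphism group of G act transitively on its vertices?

No

Automorphisms preserve degree, but G has vertices of degree 1 and vertices of degree 2; no automorphism maps one to the other, so G is not vertex-transitive.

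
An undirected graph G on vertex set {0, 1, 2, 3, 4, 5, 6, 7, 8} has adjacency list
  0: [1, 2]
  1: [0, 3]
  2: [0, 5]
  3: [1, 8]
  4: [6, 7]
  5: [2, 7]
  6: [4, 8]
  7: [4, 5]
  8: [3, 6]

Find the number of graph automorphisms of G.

Every vertex has degree 2 and the graph is connected, so G is the 9-cycle C_9. C_9 has 9 rotations and 9 reflections, so Aut(C_9) ≅ D_9 of order 18.

18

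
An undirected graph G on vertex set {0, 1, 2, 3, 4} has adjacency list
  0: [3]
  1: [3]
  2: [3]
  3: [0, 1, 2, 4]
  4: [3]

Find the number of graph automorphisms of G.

24

Vertex 3 has degree 4 and every other vertex has degree 1, so G is the star K_{1,4} with centre 3. The 4 leaves are pairwise interchangeable while the centre is fixed, giving Aut(G) = S_4.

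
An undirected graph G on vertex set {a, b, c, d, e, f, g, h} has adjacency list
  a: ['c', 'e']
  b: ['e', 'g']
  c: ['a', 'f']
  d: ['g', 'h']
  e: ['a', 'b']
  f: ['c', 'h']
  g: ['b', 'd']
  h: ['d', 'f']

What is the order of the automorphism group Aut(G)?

G is 2-regular and connected on 8 vertices, i.e. the cycle C_8. C_8 has 8 rotations and 8 reflections, so Aut(C_8) ≅ D_8 of order 16.

16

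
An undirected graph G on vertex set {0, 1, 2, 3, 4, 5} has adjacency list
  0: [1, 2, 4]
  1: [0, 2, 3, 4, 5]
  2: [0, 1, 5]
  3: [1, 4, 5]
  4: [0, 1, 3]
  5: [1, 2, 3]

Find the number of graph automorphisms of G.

Vertex 1 is the unique vertex of degree 5; the remaining 5 vertices each have degree 3 and induce a cycle, so G is the wheel on 6 vertices with hub 1. Every automorphism fixes the hub and acts on the rim 5-cycle, so Aut(G) ≅ Aut(C_5) = D_5 of order 10.

10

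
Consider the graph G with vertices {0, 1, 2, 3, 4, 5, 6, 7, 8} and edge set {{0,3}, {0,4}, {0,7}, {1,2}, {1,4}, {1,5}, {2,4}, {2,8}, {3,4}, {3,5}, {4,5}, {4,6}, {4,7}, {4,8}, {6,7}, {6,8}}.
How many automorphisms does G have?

16

Vertex 4 is the unique vertex of degree 8; the remaining 8 vertices each have degree 3 and induce a cycle, so G is the wheel on 9 vertices with hub 4. Every automorphism fixes the hub and acts on the rim 8-cycle, so Aut(G) ≅ Aut(C_8) = D_8 of order 16.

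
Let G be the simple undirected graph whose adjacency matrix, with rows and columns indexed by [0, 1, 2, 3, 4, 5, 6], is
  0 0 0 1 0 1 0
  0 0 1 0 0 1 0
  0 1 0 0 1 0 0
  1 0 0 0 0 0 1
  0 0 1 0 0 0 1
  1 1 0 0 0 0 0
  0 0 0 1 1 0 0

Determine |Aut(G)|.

14

G is 2-regular and connected on 7 vertices, i.e. the cycle C_7. The automorphisms of the 7-cycle are exactly the symmetries of a regular 7-gon: the dihedral group D_7, |D_7| = 14.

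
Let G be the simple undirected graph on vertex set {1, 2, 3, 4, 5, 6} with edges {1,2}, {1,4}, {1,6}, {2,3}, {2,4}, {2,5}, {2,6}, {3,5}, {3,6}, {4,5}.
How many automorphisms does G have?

Vertex 2 is the unique vertex of degree 5; the remaining 5 vertices each have degree 3 and induce a cycle, so G is the wheel on 6 vertices with hub 2. Every automorphism fixes the hub and acts on the rim 5-cycle, so Aut(G) ≅ Aut(C_5) = D_5 of order 10.

10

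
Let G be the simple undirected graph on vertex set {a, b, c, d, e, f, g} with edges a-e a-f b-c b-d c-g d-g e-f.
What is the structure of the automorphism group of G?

D_3 × D_4

G has two connected components, {b, c, d, g} and {a, e, f}; each is 2-regular, so G = C_4 ⊔ C_3. The components are non-isomorphic (different sizes), so Aut(G) = Aut(C_3) × Aut(C_4) = D_3 × D_4 of order 6·8 = 48.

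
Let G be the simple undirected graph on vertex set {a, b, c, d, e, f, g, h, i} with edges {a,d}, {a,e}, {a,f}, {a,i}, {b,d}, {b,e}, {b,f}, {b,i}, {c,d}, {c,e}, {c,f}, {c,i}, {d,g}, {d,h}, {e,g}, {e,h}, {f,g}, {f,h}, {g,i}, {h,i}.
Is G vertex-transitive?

No

Automorphisms preserve degree, but G has vertices of degree 4 and vertices of degree 5; no automorphism maps one to the other, so G is not vertex-transitive.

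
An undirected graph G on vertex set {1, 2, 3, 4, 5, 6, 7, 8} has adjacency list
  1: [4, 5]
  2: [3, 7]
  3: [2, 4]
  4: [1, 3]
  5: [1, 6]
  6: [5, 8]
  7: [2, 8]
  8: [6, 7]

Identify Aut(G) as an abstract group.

D_8

G is 2-regular and connected on 8 vertices, i.e. the cycle C_8. The automorphisms of the 8-cycle are exactly the symmetries of a regular 8-gon: the dihedral group D_8, |D_8| = 16.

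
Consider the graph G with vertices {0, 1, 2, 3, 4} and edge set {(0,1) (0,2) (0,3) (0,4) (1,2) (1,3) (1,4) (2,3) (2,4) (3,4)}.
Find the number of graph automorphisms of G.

All 5 vertices are pairwise adjacent: G = K_5. Any permutation of the 5 vertices preserves K_5, so Aut(K_5) = S_5 of order 5! = 120.

120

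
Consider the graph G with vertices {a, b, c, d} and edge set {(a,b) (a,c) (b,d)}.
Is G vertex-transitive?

Automorphisms preserve degree, but G has vertices of degree 1 and vertices of degree 2; no automorphism maps one to the other, so G is not vertex-transitive.

No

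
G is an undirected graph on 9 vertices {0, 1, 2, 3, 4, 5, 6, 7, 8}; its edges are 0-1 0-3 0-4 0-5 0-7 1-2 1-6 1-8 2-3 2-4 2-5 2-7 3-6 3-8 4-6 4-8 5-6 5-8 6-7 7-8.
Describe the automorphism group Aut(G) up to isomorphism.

S_4 × S_5

The vertices split by degree into {0, 2, 6, 8} (degree 5) and {1, 3, 4, 5, 7} (degree 4); every edge runs between the two parts, so G is the complete bipartite graph K_{4,5}. The parts have unequal sizes, so no automorphism swaps them; each part is permuted independently, giving S_4 × S_5 of order 4!·5! = 2880.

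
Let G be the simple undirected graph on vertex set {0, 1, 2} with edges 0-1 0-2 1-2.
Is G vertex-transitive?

Yes

Every vertex has degree 2, so G is the complete graph K_3. Any permutation of the 3 vertices preserves K_3, so Aut(K_3) = S_3 of order 3! = 6. This group acts transitively on the 3 vertices.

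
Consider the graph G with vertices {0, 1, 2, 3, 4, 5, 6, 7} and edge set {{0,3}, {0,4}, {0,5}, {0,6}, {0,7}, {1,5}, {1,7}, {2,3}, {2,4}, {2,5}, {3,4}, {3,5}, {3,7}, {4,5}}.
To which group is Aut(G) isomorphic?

Degrees alone do not determine every vertex (e.g. 0 and 3 both have degree 5), but their neighbour-degree multisets differ: N(0) has degrees [1, 3, 4, 5, 5] while N(3) has degrees [3, 3, 4, 5, 5]. Repeating this refinement separates all vertices, so the only automorphism is the identity.

1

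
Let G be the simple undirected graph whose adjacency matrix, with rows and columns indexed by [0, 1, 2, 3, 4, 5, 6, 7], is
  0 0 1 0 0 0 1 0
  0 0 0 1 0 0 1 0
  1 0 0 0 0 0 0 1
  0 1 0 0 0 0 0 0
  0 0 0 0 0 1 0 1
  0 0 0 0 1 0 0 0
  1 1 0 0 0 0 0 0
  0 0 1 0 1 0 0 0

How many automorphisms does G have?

The degree sequence is [2, 2, 2, 1, 2, 1, 2, 2]; the two degree-1 vertices 3 and 5 are the ends of a path, so G = P_8. The only nontrivial automorphism of a path is the end-to-end reflection, so Aut(G) ≅ Z_2.

2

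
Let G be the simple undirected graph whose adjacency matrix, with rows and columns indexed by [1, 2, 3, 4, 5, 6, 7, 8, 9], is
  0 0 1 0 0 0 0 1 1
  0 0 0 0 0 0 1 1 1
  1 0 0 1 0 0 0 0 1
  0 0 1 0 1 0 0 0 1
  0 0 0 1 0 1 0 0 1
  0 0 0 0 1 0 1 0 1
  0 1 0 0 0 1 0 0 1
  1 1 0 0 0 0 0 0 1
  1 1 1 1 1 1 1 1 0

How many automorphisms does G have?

16

Vertex 9 is the unique vertex of degree 8; the remaining 8 vertices each have degree 3 and induce a cycle, so G is the wheel on 9 vertices with hub 9. With the hub fixed, the remaining symmetry is that of the rim cycle C_8, giving the dihedral group D_8.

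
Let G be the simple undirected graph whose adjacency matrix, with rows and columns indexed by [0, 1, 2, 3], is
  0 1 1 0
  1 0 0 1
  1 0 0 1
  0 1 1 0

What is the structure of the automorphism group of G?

Every vertex has degree 2 and the graph is connected, so G is the 4-cycle C_4. C_4 has 4 rotations and 4 reflections, so Aut(C_4) ≅ D_4 of order 8.

D_4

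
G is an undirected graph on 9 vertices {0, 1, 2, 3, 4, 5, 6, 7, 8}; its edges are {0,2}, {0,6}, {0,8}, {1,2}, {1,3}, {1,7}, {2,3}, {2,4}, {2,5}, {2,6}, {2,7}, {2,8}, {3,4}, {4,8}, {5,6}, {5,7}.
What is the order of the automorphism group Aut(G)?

Vertex 2 is the unique vertex of degree 8; the remaining 8 vertices each have degree 3 and induce a cycle, so G is the wheel on 9 vertices with hub 2. Every automorphism fixes the hub and acts on the rim 8-cycle, so Aut(G) ≅ Aut(C_8) = D_8 of order 16.

16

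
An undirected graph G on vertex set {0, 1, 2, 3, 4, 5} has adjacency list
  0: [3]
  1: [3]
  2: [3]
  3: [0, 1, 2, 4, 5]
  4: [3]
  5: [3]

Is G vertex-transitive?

No

Vertex 3 is the only vertex of degree 5, so every automorphism fixes it; G is not vertex-transitive.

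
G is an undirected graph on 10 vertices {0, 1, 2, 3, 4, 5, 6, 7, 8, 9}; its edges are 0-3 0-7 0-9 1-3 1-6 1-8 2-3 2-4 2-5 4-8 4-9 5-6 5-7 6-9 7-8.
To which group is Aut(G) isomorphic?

the symmetric group S_5

G is 3-regular on 10 vertices with no triangles and no 4-cycles (girth 5): this is the Petersen graph. Viewing the Petersen graph as the Kneser graph K(5,2) — vertices are 2-subsets of {1,…,5}, edges join disjoint pairs — its automorphisms are exactly the permutations of the 5-element set, so Aut ≅ S_5 of order 120.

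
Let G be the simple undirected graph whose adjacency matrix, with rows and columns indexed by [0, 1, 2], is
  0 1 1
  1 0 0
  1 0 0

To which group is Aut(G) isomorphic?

The degree sequence is [2, 1, 1]; the two degree-1 vertices 1 and 2 are the ends of a path, so G = P_3. A path has exactly one nontrivial symmetry — reversal — giving Aut(G) of order 2.

Z_2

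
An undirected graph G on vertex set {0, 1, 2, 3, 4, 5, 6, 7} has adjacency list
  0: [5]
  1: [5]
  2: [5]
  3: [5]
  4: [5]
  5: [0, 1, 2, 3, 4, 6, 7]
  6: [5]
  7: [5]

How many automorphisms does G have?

5040

Vertex 5 has degree 7 and every other vertex has degree 1, so G is the star K_{1,7} with centre 5. Any automorphism fixes the centre and permutes the 7 leaves freely, so Aut(G) ≅ S_7 of order 7! = 5040.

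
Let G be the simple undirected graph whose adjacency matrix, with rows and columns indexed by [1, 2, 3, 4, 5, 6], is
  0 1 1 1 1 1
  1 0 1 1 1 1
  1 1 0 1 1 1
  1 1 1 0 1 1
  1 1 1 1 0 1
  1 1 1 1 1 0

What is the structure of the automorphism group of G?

All 6 vertices are pairwise adjacent: G = K_6. Every bijection on the vertex set is an automorphism of K_6; hence Aut(K_6) ≅ S_6, order 720.

S_6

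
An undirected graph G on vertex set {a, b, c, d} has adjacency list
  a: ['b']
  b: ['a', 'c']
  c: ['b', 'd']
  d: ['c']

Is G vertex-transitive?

Automorphisms preserve degree, but G has vertices of degree 1 and vertices of degree 2; no automorphism maps one to the other, so G is not vertex-transitive.

No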